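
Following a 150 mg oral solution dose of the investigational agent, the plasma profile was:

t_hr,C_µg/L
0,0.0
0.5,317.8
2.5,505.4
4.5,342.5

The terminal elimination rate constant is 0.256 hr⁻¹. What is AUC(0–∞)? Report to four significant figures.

AUC = 3088 µg/L·hr

Trapezoidal AUC_0→4.5:
  [0→0.5]: (0.0+317.8)/2 × 0.5 = 79.45
  [0.5→2.5]: (317.8+505.4)/2 × 2 = 823.2
  [2.5→4.5]: (505.4+342.5)/2 × 2 = 847.9
  Sum = 1750.55 µg/L·hr
Extrapolated tail: C_last / k_e = 342.5 / 0.256 = 1337.891
AUC_0→∞ = 1750.55 + 1337.891 = 3088.441 µg/L·hr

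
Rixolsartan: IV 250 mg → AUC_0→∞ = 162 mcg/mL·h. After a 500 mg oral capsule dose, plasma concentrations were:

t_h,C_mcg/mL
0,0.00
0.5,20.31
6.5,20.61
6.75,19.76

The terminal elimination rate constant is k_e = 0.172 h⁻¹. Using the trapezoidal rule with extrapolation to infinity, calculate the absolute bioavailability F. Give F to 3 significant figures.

Trapezoidal AUC_0→6.75 (oral capsule):
  [0→0.5]: (0.00+20.31)/2 × 0.5 = 5.0775
  [0.5→6.5]: (20.31+20.61)/2 × 6 = 122.76
  [6.5→6.75]: (20.61+19.76)/2 × 0.25 = 5.04625
  Sum = 132.88375 mcg/mL·h
Tail: C_last/k_e = 19.76/0.172 = 114.884
AUC_0→∞ (oral capsule) = 132.88375 + 114.884 = 247.76775 mcg/mL·h
F = (AUC_ev/D_ev)/(AUC_iv/D_iv) = (247.76775/500)/(162/250) = 0.4955355/0.648 = 0.7647

F = 0.765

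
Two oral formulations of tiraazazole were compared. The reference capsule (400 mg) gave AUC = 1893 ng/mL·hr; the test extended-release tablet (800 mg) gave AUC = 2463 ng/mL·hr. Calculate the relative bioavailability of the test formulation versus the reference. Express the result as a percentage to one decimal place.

F_rel = (AUC_test/D_test) / (AUC_ref/D_ref)
      = (2463/800) / (1893/400)
      = 3.07875 / 4.7325 = 0.6506 = 65.06%

F_rel = 65.1%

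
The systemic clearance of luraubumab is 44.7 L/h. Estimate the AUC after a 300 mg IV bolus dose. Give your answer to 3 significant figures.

AUC_0→∞ = Dose_iv / CL
        = 300 / 44.7 = 6.71141 mg/L·h

AUC = 6.71 mg/L·h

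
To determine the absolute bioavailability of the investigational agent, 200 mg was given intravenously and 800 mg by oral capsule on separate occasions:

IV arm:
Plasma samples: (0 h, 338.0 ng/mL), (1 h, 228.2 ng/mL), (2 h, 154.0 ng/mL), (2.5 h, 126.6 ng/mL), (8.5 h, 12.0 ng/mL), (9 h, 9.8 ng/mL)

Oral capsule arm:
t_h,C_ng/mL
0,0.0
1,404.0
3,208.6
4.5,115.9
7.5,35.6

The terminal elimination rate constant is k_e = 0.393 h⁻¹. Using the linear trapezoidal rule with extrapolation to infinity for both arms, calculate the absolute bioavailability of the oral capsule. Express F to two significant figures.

Trapezoidal AUC_0→9 (IV):
  [0→1]: (338.0+228.2)/2 × 1 = 283.1
  [1→2]: (228.2+154.0)/2 × 1 = 191.1
  [2→2.5]: (154.0+126.6)/2 × 0.5 = 70.15
  [2.5→8.5]: (126.6+12.0)/2 × 6 = 415.8
  [8.5→9]: (12.0+9.8)/2 × 0.5 = 5.45
  Sum = 965.6 ng/mL·h
IV tail: 9.8/0.393 = 24.936; AUC_iv,0→∞ = 965.6 + 24.936 = 990.536 ng/mL·h
Trapezoidal AUC_0→7.5 (oral capsule):
  [0→1]: (0.0+404.0)/2 × 1 = 202.0
  [1→3]: (404.0+208.6)/2 × 2 = 612.6
  [3→4.5]: (208.6+115.9)/2 × 1.5 = 243.375
  [4.5→7.5]: (115.9+35.6)/2 × 3 = 227.25
  Sum = 1285.225 ng/mL·h
oral capsule tail: 35.6/0.393 = 90.585; AUC_ev,0→∞ = 1285.225 + 90.585 = 1375.81 ng/mL·h
F = (AUC_ev/D_ev)/(AUC_iv/D_iv) = (1375.81/800)/(990.536/200) = 1.7197625/4.95268 = 0.3472

F = 0.35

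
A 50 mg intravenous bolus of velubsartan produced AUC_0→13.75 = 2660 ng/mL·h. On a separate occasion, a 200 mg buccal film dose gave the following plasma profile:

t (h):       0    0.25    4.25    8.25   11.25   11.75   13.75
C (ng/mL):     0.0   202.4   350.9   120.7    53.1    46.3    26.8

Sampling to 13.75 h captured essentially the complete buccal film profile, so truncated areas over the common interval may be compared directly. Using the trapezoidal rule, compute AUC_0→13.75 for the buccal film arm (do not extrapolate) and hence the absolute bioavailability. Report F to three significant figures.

Trapezoidal AUC_0→13.75 (buccal film):
  [0→0.25]: (0.0+202.4)/2 × 0.25 = 25.3
  [0.25→4.25]: (202.4+350.9)/2 × 4 = 1106.6
  [4.25→8.25]: (350.9+120.7)/2 × 4 = 943.2
  [8.25→11.25]: (120.7+53.1)/2 × 3 = 260.7
  [11.25→11.75]: (53.1+46.3)/2 × 0.5 = 24.85
  [11.75→13.75]: (46.3+26.8)/2 × 2 = 73.1
  Sum = 2433.75 ng/mL·h
F = (AUC_ev/D_ev)/(AUC_iv/D_iv) = (2433.75/200)/(2660/50) = 12.16875/53.2 = 0.2287

F = 0.229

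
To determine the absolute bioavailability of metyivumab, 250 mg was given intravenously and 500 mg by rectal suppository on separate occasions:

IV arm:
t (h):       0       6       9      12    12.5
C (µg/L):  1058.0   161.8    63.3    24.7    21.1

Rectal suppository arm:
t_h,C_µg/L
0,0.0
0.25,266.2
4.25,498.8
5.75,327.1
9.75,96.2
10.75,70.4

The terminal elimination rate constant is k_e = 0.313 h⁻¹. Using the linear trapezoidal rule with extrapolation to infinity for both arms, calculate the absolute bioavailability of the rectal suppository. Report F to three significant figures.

Trapezoidal AUC_0→12.5 (IV):
  [0→6]: (1058.0+161.8)/2 × 6 = 3659.4
  [6→9]: (161.8+63.3)/2 × 3 = 337.65
  [9→12]: (63.3+24.7)/2 × 3 = 132.0
  [12→12.5]: (24.7+21.1)/2 × 0.5 = 11.45
  Sum = 4140.5 µg/L·h
IV tail: 21.1/0.313 = 67.412; AUC_iv,0→∞ = 4140.5 + 67.412 = 4207.912 µg/L·h
Trapezoidal AUC_0→10.75 (rectal suppository):
  [0→0.25]: (0.0+266.2)/2 × 0.25 = 33.275
  [0.25→4.25]: (266.2+498.8)/2 × 4 = 1530.0
  [4.25→5.75]: (498.8+327.1)/2 × 1.5 = 619.425
  [5.75→9.75]: (327.1+96.2)/2 × 4 = 846.6
  [9.75→10.75]: (96.2+70.4)/2 × 1 = 83.3
  Sum = 3112.6 µg/L·h
rectal suppository tail: 70.4/0.313 = 224.920; AUC_ev,0→∞ = 3112.6 + 224.920 = 3337.52 µg/L·h
F = (AUC_ev/D_ev)/(AUC_iv/D_iv) = (3337.52/500)/(4207.912/250) = 6.67504/16.831648 = 0.3966

F = 0.397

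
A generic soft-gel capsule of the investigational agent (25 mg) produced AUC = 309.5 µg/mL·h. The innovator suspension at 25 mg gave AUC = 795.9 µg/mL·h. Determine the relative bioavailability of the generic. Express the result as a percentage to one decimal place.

F_rel = (AUC_test/D_test) / (AUC_ref/D_ref)
      = (309.5/25) / (795.9/25)
      = 12.38 / 31.836 = 0.3889 = 38.89%

F_rel = 38.9%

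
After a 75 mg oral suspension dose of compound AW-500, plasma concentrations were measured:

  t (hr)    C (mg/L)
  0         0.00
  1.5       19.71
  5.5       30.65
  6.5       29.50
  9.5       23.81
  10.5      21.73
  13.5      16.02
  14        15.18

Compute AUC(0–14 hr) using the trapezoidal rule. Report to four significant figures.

Trapezoidal AUC_0→14:
  [0→1.5]: (0.00+19.71)/2 × 1.5 = 14.7825
  [1.5→5.5]: (19.71+30.65)/2 × 4 = 100.72
  [5.5→6.5]: (30.65+29.50)/2 × 1 = 30.075
  [6.5→9.5]: (29.50+23.81)/2 × 3 = 79.965
  [9.5→10.5]: (23.81+21.73)/2 × 1 = 22.77
  [10.5→13.5]: (21.73+16.02)/2 × 3 = 56.625
  [13.5→14]: (16.02+15.18)/2 × 0.5 = 7.8
  Sum = 312.7375 mg/L·hr

AUC = 312.7 mg/L·hr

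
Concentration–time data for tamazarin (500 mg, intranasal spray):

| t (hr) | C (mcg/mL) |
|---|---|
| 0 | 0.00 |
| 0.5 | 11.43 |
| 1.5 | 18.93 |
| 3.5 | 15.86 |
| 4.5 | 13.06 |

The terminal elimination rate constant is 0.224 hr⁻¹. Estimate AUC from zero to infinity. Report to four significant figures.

AUC = 125.6 mcg/mL·hr

Trapezoidal AUC_0→4.5:
  [0→0.5]: (0.00+11.43)/2 × 0.5 = 2.8575
  [0.5→1.5]: (11.43+18.93)/2 × 1 = 15.18
  [1.5→3.5]: (18.93+15.86)/2 × 2 = 34.79
  [3.5→4.5]: (15.86+13.06)/2 × 1 = 14.46
  Sum = 67.2875 mcg/mL·hr
Extrapolated tail: C_last / k_e = 13.06 / 0.224 = 58.304
AUC_0→∞ = 67.2875 + 58.304 = 125.5915 mcg/mL·hr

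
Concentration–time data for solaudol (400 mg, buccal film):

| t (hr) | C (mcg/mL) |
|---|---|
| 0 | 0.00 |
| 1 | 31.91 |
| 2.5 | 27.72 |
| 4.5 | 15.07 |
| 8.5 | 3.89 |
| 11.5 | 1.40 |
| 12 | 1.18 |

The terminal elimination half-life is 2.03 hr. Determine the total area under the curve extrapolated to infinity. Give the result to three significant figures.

Trapezoidal AUC_0→12:
  [0→1]: (0.00+31.91)/2 × 1 = 15.955
  [1→2.5]: (31.91+27.72)/2 × 1.5 = 44.7225
  [2.5→4.5]: (27.72+15.07)/2 × 2 = 42.79
  [4.5→8.5]: (15.07+3.89)/2 × 4 = 37.92
  [8.5→11.5]: (3.89+1.40)/2 × 3 = 7.935
  [11.5→12]: (1.40+1.18)/2 × 0.5 = 0.645
  Sum = 149.9675 mcg/mL·hr
k_e = ln2 / t½ = 0.693147 / 2.03 = 0.3415 hr^-1
Extrapolated tail: C_last / k_e = 1.18 / 0.3415 = 3.455
AUC_0→∞ = 149.9675 + 3.455 = 153.4225 mcg/mL·hr

AUC = 153 mcg/mL·hr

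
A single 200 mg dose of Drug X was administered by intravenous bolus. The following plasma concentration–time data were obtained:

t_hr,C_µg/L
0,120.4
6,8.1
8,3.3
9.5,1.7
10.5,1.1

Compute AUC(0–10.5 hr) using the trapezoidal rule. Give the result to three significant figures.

Trapezoidal AUC_0→10.5:
  [0→6]: (120.4+8.1)/2 × 6 = 385.5
  [6→8]: (8.1+3.3)/2 × 2 = 11.4
  [8→9.5]: (3.3+1.7)/2 × 1.5 = 3.75
  [9.5→10.5]: (1.7+1.1)/2 × 1 = 1.4
  Sum = 402.05 µg/L·hr

AUC = 402 µg/L·hr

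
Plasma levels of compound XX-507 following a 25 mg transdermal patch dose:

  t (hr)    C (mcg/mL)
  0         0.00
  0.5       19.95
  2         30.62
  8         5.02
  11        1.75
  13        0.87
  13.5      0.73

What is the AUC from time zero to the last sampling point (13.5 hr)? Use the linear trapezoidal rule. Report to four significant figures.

AUC = 163.0 mcg/mL·hr

Trapezoidal AUC_0→13.5:
  [0→0.5]: (0.00+19.95)/2 × 0.5 = 4.9875
  [0.5→2]: (19.95+30.62)/2 × 1.5 = 37.9275
  [2→8]: (30.62+5.02)/2 × 6 = 106.92
  [8→11]: (5.02+1.75)/2 × 3 = 10.155
  [11→13]: (1.75+0.87)/2 × 2 = 2.62
  [13→13.5]: (0.87+0.73)/2 × 0.5 = 0.4
  Sum = 163.01 mcg/mL·hr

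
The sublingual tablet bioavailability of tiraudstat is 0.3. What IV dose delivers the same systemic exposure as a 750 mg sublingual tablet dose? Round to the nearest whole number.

D_iv = 225 mg

Systemic exposure from an extravascular dose = F × D_ev, so the equivalent IV dose is F × D_ev.
D_iv = F × D_ev = 0.3 × 750 = 225 mg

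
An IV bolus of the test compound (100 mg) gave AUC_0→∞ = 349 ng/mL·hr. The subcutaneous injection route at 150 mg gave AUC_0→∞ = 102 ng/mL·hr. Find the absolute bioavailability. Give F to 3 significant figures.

F = (AUC_ev / D_ev) / (AUC_iv / D_iv)
  = (102/150) / (349/100)
  = 0.68 / 3.49 = 0.1948

F = 0.195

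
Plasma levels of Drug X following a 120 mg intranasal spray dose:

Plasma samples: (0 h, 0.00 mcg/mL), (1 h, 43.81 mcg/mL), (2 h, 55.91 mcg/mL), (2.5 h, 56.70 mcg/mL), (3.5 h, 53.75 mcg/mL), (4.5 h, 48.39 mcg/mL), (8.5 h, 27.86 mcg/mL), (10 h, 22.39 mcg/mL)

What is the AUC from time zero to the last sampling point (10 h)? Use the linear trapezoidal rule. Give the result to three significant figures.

Trapezoidal AUC_0→10:
  [0→1]: (0.00+43.81)/2 × 1 = 21.905
  [1→2]: (43.81+55.91)/2 × 1 = 49.86
  [2→2.5]: (55.91+56.70)/2 × 0.5 = 28.1525
  [2.5→3.5]: (56.70+53.75)/2 × 1 = 55.225
  [3.5→4.5]: (53.75+48.39)/2 × 1 = 51.07
  [4.5→8.5]: (48.39+27.86)/2 × 4 = 152.5
  [8.5→10]: (27.86+22.39)/2 × 1.5 = 37.6875
  Sum = 396.4 mcg/mL·h

AUC = 396 mcg/mL·h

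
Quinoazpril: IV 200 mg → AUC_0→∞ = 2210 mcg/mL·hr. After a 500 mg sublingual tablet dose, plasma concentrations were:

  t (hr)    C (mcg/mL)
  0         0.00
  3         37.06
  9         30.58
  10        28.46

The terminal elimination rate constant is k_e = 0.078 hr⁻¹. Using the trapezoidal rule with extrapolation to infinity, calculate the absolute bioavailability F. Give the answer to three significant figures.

F = 0.118

Trapezoidal AUC_0→10 (sublingual tablet):
  [0→3]: (0.00+37.06)/2 × 3 = 55.59
  [3→9]: (37.06+30.58)/2 × 6 = 202.92
  [9→10]: (30.58+28.46)/2 × 1 = 29.52
  Sum = 288.03 mcg/mL·hr
Tail: C_last/k_e = 28.46/0.078 = 364.872
AUC_0→∞ (sublingual tablet) = 288.03 + 364.872 = 652.902 mcg/mL·hr
F = (AUC_ev/D_ev)/(AUC_iv/D_iv) = (652.902/500)/(2210/200) = 1.305804/11.05 = 0.1182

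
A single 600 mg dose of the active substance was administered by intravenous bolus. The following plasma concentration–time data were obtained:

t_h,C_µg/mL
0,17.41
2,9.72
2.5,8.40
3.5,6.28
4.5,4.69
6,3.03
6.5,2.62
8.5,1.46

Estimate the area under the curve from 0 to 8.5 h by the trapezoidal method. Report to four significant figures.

AUC = 55.77 µg/mL·h

Trapezoidal AUC_0→8.5:
  [0→2]: (17.41+9.72)/2 × 2 = 27.13
  [2→2.5]: (9.72+8.40)/2 × 0.5 = 4.53
  [2.5→3.5]: (8.40+6.28)/2 × 1 = 7.34
  [3.5→4.5]: (6.28+4.69)/2 × 1 = 5.485
  [4.5→6]: (4.69+3.03)/2 × 1.5 = 5.79
  [6→6.5]: (3.03+2.62)/2 × 0.5 = 1.4125
  [6.5→8.5]: (2.62+1.46)/2 × 2 = 4.08
  Sum = 55.7675 µg/mL·h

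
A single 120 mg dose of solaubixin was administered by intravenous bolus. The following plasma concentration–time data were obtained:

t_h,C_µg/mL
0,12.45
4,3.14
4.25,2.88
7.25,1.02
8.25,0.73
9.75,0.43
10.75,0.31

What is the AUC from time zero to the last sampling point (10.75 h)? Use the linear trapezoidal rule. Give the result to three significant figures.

AUC = 39.9 µg/mL·h

Trapezoidal AUC_0→10.75:
  [0→4]: (12.45+3.14)/2 × 4 = 31.18
  [4→4.25]: (3.14+2.88)/2 × 0.25 = 0.7525
  [4.25→7.25]: (2.88+1.02)/2 × 3 = 5.85
  [7.25→8.25]: (1.02+0.73)/2 × 1 = 0.875
  [8.25→9.75]: (0.73+0.43)/2 × 1.5 = 0.87
  [9.75→10.75]: (0.43+0.31)/2 × 1 = 0.37
  Sum = 39.8975 µg/mL·h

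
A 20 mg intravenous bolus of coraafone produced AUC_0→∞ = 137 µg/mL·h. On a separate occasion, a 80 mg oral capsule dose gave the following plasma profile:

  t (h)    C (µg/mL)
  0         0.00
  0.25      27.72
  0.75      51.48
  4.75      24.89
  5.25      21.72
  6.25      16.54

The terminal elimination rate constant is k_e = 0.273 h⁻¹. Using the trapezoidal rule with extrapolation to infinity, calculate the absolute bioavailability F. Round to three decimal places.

Trapezoidal AUC_0→6.25 (oral capsule):
  [0→0.25]: (0.00+27.72)/2 × 0.25 = 3.465
  [0.25→0.75]: (27.72+51.48)/2 × 0.5 = 19.8
  [0.75→4.75]: (51.48+24.89)/2 × 4 = 152.74
  [4.75→5.25]: (24.89+21.72)/2 × 0.5 = 11.6525
  [5.25→6.25]: (21.72+16.54)/2 × 1 = 19.13
  Sum = 206.7875 µg/mL·h
Tail: C_last/k_e = 16.54/0.273 = 60.586
AUC_0→∞ (oral capsule) = 206.7875 + 60.586 = 267.3735 µg/mL·h
F = (AUC_ev/D_ev)/(AUC_iv/D_iv) = (267.3735/80)/(137/20) = 3.34217/6.85 = 0.4879

F = 0.488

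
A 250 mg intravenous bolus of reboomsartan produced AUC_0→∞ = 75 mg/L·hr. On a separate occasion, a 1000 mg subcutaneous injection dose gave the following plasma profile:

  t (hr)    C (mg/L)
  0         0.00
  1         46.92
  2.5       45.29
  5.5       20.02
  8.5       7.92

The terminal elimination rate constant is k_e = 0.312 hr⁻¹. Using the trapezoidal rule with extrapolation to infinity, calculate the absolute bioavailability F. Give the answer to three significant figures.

Trapezoidal AUC_0→8.5 (subcutaneous injection):
  [0→1]: (0.00+46.92)/2 × 1 = 23.46
  [1→2.5]: (46.92+45.29)/2 × 1.5 = 69.1575
  [2.5→5.5]: (45.29+20.02)/2 × 3 = 97.965
  [5.5→8.5]: (20.02+7.92)/2 × 3 = 41.91
  Sum = 232.4925 mg/L·hr
Tail: C_last/k_e = 7.92/0.312 = 25.385
AUC_0→∞ (subcutaneous injection) = 232.4925 + 25.385 = 257.8775 mg/L·hr
F = (AUC_ev/D_ev)/(AUC_iv/D_iv) = (257.8775/1000)/(75/250) = 0.2578775/0.3 = 0.8596

F = 0.860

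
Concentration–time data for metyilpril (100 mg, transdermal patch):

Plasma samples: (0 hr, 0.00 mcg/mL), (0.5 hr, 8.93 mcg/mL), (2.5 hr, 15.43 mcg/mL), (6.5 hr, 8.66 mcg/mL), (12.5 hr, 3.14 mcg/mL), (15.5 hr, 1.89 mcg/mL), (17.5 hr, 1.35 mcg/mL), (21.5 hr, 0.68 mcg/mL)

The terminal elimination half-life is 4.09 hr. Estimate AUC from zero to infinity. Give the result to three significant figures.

Trapezoidal AUC_0→21.5:
  [0→0.5]: (0.00+8.93)/2 × 0.5 = 2.2325
  [0.5→2.5]: (8.93+15.43)/2 × 2 = 24.36
  [2.5→6.5]: (15.43+8.66)/2 × 4 = 48.18
  [6.5→12.5]: (8.66+3.14)/2 × 6 = 35.4
  [12.5→15.5]: (3.14+1.89)/2 × 3 = 7.545
  [15.5→17.5]: (1.89+1.35)/2 × 2 = 3.24
  [17.5→21.5]: (1.35+0.68)/2 × 4 = 4.06
  Sum = 125.0175 mcg/mL·hr
k_e = ln2 / t½ = 0.693147 / 4.09 = 0.1695 hr^-1
Extrapolated tail: C_last / k_e = 0.68 / 0.1695 = 4.012
AUC_0→∞ = 125.0175 + 4.012 = 129.0295 mcg/mL·hr

AUC = 129 mcg/mL·hr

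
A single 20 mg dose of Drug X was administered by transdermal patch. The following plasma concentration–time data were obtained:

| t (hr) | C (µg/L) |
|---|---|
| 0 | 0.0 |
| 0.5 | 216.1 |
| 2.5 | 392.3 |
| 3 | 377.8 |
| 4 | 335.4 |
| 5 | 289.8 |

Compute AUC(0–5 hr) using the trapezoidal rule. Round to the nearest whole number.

Trapezoidal AUC_0→5:
  [0→0.5]: (0.0+216.1)/2 × 0.5 = 54.025
  [0.5→2.5]: (216.1+392.3)/2 × 2 = 608.4
  [2.5→3]: (392.3+377.8)/2 × 0.5 = 192.525
  [3→4]: (377.8+335.4)/2 × 1 = 356.6
  [4→5]: (335.4+289.8)/2 × 1 = 312.6
  Sum = 1524.15 µg/L·hr

AUC = 1524 µg/L·hr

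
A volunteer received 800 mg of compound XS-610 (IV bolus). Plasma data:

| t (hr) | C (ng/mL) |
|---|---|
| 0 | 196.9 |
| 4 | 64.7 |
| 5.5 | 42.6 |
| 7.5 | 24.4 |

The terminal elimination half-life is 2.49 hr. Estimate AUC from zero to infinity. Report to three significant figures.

Trapezoidal AUC_0→7.5:
  [0→4]: (196.9+64.7)/2 × 4 = 523.2
  [4→5.5]: (64.7+42.6)/2 × 1.5 = 80.475
  [5.5→7.5]: (42.6+24.4)/2 × 2 = 67.0
  Sum = 670.675 ng/mL·hr
k_e = ln2 / t½ = 0.693147 / 2.49 = 0.2784 hr^-1
Extrapolated tail: C_last / k_e = 24.4 / 0.2784 = 87.644
AUC_0→∞ = 670.675 + 87.644 = 758.319 ng/mL·hr

AUC = 758 ng/mL·hr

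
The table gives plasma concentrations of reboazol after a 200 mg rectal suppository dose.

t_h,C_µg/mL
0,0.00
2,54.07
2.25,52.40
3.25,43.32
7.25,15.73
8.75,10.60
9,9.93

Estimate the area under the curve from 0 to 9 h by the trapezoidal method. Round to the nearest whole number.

AUC = 256 µg/mL·h

Trapezoidal AUC_0→9:
  [0→2]: (0.00+54.07)/2 × 2 = 54.07
  [2→2.25]: (54.07+52.40)/2 × 0.25 = 13.30875
  [2.25→3.25]: (52.40+43.32)/2 × 1 = 47.86
  [3.25→7.25]: (43.32+15.73)/2 × 4 = 118.1
  [7.25→8.75]: (15.73+10.60)/2 × 1.5 = 19.7475
  [8.75→9]: (10.60+9.93)/2 × 0.25 = 2.56625
  Sum = 255.6525 µg/mL·h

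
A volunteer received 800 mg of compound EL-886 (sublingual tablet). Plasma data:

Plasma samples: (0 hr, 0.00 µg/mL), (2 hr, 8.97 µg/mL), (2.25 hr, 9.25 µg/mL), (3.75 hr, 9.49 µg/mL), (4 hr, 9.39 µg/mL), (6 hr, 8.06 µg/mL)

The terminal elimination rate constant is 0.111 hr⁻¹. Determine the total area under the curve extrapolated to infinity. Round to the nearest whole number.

Trapezoidal AUC_0→6:
  [0→2]: (0.00+8.97)/2 × 2 = 8.97
  [2→2.25]: (8.97+9.25)/2 × 0.25 = 2.2775
  [2.25→3.75]: (9.25+9.49)/2 × 1.5 = 14.055
  [3.75→4]: (9.49+9.39)/2 × 0.25 = 2.36
  [4→6]: (9.39+8.06)/2 × 2 = 17.45
  Sum = 45.1125 µg/mL·hr
Extrapolated tail: C_last / k_e = 8.06 / 0.111 = 72.613
AUC_0→∞ = 45.1125 + 72.613 = 117.7255 µg/mL·hr

AUC = 118 µg/mL·hr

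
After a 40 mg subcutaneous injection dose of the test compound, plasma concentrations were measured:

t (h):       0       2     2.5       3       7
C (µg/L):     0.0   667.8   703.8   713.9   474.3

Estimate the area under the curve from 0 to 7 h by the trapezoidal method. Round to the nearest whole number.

Trapezoidal AUC_0→7:
  [0→2]: (0.0+667.8)/2 × 2 = 667.8
  [2→2.5]: (667.8+703.8)/2 × 0.5 = 342.9
  [2.5→3]: (703.8+713.9)/2 × 0.5 = 354.425
  [3→7]: (713.9+474.3)/2 × 4 = 2376.4
  Sum = 3741.525 µg/L·h

AUC = 3742 µg/L·h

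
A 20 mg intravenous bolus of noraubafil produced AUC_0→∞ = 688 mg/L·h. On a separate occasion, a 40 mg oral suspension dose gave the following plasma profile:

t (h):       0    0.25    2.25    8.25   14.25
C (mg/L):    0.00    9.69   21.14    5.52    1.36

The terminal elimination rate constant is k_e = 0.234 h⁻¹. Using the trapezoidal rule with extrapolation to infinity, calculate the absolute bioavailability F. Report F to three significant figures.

F = 0.101

Trapezoidal AUC_0→14.25 (oral suspension):
  [0→0.25]: (0.00+9.69)/2 × 0.25 = 1.21125
  [0.25→2.25]: (9.69+21.14)/2 × 2 = 30.83
  [2.25→8.25]: (21.14+5.52)/2 × 6 = 79.98
  [8.25→14.25]: (5.52+1.36)/2 × 6 = 20.64
  Sum = 132.66125 mg/L·h
Tail: C_last/k_e = 1.36/0.234 = 5.812
AUC_0→∞ (oral suspension) = 132.66125 + 5.812 = 138.47325 mg/L·h
F = (AUC_ev/D_ev)/(AUC_iv/D_iv) = (138.47325/40)/(688/20) = 3.46183/34.4 = 0.1006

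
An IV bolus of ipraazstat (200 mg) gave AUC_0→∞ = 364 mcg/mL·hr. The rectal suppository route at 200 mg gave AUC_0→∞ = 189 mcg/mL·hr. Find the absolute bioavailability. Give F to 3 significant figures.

F = (AUC_ev / D_ev) / (AUC_iv / D_iv)
  = (189/200) / (364/200)
  = 0.945 / 1.82 = 0.5192

F = 0.519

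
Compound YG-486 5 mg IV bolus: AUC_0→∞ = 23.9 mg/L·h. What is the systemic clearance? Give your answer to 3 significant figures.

CL = Dose_iv / AUC_0→∞
   = 5 / 23.9 = 0.209205 L/h

CL = 0.209 L/h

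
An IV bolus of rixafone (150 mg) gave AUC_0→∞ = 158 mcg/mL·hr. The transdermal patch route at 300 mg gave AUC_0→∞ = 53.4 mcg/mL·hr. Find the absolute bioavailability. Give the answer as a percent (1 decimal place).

F = (AUC_ev / D_ev) / (AUC_iv / D_iv)
  = (53.4/300) / (158/150)
  = 0.178 / 1.05333 = 0.1690
  = 16.90%

F = 16.9%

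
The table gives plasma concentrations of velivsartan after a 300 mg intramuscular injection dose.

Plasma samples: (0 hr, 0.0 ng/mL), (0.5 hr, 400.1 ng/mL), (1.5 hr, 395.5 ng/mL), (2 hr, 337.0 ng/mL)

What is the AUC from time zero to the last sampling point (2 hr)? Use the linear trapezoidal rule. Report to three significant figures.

AUC = 681 ng/mL·hr

Trapezoidal AUC_0→2:
  [0→0.5]: (0.0+400.1)/2 × 0.5 = 100.025
  [0.5→1.5]: (400.1+395.5)/2 × 1 = 397.8
  [1.5→2]: (395.5+337.0)/2 × 0.5 = 183.125
  Sum = 680.95 ng/mL·hr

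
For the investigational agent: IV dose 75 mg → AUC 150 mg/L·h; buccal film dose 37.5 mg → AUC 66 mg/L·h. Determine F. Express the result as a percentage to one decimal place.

F = 88.0%

F = (AUC_ev / D_ev) / (AUC_iv / D_iv)
  = (66/37.5) / (150/75)
  = 1.76 / 2 = 0.8800
  = 88.00%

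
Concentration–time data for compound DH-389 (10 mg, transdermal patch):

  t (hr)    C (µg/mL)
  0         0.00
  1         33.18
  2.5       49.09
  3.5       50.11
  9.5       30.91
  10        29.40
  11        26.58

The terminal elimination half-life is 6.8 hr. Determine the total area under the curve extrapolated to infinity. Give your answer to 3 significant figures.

Trapezoidal AUC_0→11:
  [0→1]: (0.00+33.18)/2 × 1 = 16.59
  [1→2.5]: (33.18+49.09)/2 × 1.5 = 61.7025
  [2.5→3.5]: (49.09+50.11)/2 × 1 = 49.6
  [3.5→9.5]: (50.11+30.91)/2 × 6 = 243.06
  [9.5→10]: (30.91+29.40)/2 × 0.5 = 15.0775
  [10→11]: (29.40+26.58)/2 × 1 = 27.99
  Sum = 414.02 µg/mL·hr
k_e = ln2 / t½ = 0.693147 / 6.8 = 0.1019 hr^-1
Extrapolated tail: C_last / k_e = 26.58 / 0.1019 = 260.844
AUC_0→∞ = 414.02 + 260.844 = 674.864 µg/mL·hr

AUC = 675 µg/mL·hr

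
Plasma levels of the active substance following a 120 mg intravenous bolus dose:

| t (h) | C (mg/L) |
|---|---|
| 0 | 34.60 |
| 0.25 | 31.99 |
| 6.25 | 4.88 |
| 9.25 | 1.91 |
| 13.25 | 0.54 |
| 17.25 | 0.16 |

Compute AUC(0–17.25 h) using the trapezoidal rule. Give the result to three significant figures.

Trapezoidal AUC_0→17.25:
  [0→0.25]: (34.60+31.99)/2 × 0.25 = 8.32375
  [0.25→6.25]: (31.99+4.88)/2 × 6 = 110.61
  [6.25→9.25]: (4.88+1.91)/2 × 3 = 10.185
  [9.25→13.25]: (1.91+0.54)/2 × 4 = 4.9
  [13.25→17.25]: (0.54+0.16)/2 × 4 = 1.4
  Sum = 135.41875 mg/L·h

AUC = 135 mg/L·h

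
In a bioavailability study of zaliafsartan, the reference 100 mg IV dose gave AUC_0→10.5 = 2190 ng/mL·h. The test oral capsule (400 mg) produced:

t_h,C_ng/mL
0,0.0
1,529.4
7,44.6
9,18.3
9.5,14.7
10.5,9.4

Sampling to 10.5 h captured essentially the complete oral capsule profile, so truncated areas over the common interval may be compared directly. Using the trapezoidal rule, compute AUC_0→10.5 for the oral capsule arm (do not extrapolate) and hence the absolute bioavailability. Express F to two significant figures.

F = 0.24

Trapezoidal AUC_0→10.5 (oral capsule):
  [0→1]: (0.0+529.4)/2 × 1 = 264.7
  [1→7]: (529.4+44.6)/2 × 6 = 1722.0
  [7→9]: (44.6+18.3)/2 × 2 = 62.9
  [9→9.5]: (18.3+14.7)/2 × 0.5 = 8.25
  [9.5→10.5]: (14.7+9.4)/2 × 1 = 12.05
  Sum = 2069.9 ng/mL·h
F = (AUC_ev/D_ev)/(AUC_iv/D_iv) = (2069.9/400)/(2190/100) = 5.17475/21.9 = 0.2363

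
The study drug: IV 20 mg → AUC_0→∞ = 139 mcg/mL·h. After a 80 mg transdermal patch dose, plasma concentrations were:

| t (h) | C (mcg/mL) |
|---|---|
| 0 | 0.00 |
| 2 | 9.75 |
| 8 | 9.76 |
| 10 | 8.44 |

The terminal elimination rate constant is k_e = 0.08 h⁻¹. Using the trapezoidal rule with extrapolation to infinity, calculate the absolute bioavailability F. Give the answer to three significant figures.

F = 0.345

Trapezoidal AUC_0→10 (transdermal patch):
  [0→2]: (0.00+9.75)/2 × 2 = 9.75
  [2→8]: (9.75+9.76)/2 × 6 = 58.53
  [8→10]: (9.76+8.44)/2 × 2 = 18.2
  Sum = 86.48 mcg/mL·h
Tail: C_last/k_e = 8.44/0.08 = 105.500
AUC_0→∞ (transdermal patch) = 86.48 + 105.500 = 191.98 mcg/mL·h
F = (AUC_ev/D_ev)/(AUC_iv/D_iv) = (191.98/80)/(139/20) = 2.39975/6.95 = 0.3453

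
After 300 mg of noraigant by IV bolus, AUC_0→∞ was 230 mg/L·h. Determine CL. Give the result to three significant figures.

CL = 1.30 L/h

CL = Dose_iv / AUC_0→∞
   = 300 / 230 = 1.30435 L/h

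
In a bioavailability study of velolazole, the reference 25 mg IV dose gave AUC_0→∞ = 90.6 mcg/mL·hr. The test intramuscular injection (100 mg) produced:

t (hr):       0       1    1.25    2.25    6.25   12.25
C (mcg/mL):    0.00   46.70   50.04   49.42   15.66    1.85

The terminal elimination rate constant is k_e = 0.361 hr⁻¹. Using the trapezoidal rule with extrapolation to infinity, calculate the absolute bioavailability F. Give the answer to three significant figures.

F = 0.753

Trapezoidal AUC_0→12.25 (intramuscular injection):
  [0→1]: (0.00+46.70)/2 × 1 = 23.35
  [1→1.25]: (46.70+50.04)/2 × 0.25 = 12.0925
  [1.25→2.25]: (50.04+49.42)/2 × 1 = 49.73
  [2.25→6.25]: (49.42+15.66)/2 × 4 = 130.16
  [6.25→12.25]: (15.66+1.85)/2 × 6 = 52.53
  Sum = 267.8625 mcg/mL·hr
Tail: C_last/k_e = 1.85/0.361 = 5.125
AUC_0→∞ (intramuscular injection) = 267.8625 + 5.125 = 272.9875 mcg/mL·hr
F = (AUC_ev/D_ev)/(AUC_iv/D_iv) = (272.9875/100)/(90.6/25) = 2.729875/3.624 = 0.7533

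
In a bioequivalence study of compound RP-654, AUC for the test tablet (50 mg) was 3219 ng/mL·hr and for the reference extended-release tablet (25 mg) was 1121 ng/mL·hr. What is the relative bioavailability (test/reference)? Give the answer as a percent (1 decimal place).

F_rel = 143.6%

F_rel = (AUC_test/D_test) / (AUC_ref/D_ref)
      = (3219/50) / (1121/25)
      = 64.38 / 44.84 = 1.4358 = 143.58%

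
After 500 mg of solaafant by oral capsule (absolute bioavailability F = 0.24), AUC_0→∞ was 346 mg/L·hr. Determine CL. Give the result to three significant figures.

CL = F × Dose / AUC_0→∞
   = 0.24 × 500 / 346 = 0.346821 L/hr

CL = 0.347 L/hr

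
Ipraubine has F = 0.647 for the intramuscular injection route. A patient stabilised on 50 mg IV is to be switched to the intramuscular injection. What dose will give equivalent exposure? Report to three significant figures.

D_intramuscular = 77.3 mg

For equal systemic exposure: F × D_ev = D_iv
D_ev = D_iv / F = 50 / 0.647 = 77.2798 mg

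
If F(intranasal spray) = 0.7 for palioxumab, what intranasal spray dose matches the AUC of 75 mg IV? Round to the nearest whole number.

D_intranasal = 107 mg

For equal systemic exposure: F × D_ev = D_iv
D_ev = D_iv / F = 75 / 0.7 = 107.143 mg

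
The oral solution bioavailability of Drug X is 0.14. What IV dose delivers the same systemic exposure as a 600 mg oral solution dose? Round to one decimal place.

D_iv = 84.0 mg

Systemic exposure from an extravascular dose = F × D_ev, so the equivalent IV dose is F × D_ev.
D_iv = F × D_ev = 0.14 × 600 = 84 mg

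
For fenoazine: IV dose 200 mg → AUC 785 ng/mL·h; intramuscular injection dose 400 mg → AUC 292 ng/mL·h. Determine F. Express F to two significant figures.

F = 0.19

F = (AUC_ev / D_ev) / (AUC_iv / D_iv)
  = (292/400) / (785/200)
  = 0.73 / 3.925 = 0.1860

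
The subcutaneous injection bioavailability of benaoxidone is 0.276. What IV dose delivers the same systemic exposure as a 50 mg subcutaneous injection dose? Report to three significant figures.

D_iv = 13.8 mg

Systemic exposure from an extravascular dose = F × D_ev, so the equivalent IV dose is F × D_ev.
D_iv = F × D_ev = 0.276 × 50 = 13.8 mg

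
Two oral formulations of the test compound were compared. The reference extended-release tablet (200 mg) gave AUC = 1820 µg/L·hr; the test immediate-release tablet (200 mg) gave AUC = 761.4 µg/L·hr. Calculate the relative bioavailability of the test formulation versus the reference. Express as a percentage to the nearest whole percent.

F_rel = 42%

F_rel = (AUC_test/D_test) / (AUC_ref/D_ref)
      = (761.4/200) / (1820/200)
      = 3.807 / 9.1 = 0.4184 = 41.84%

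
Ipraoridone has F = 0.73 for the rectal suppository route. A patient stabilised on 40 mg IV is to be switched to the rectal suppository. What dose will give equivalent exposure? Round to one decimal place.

D_rectal = 54.8 mg

For equal systemic exposure: F × D_ev = D_iv
D_ev = D_iv / F = 40 / 0.73 = 54.7945 mg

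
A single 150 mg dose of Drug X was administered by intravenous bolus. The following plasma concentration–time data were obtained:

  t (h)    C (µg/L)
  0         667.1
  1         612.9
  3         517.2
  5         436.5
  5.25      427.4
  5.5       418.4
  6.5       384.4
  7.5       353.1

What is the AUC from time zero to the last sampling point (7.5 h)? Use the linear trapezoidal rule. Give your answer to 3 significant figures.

Trapezoidal AUC_0→7.5:
  [0→1]: (667.1+612.9)/2 × 1 = 640.0
  [1→3]: (612.9+517.2)/2 × 2 = 1130.1
  [3→5]: (517.2+436.5)/2 × 2 = 953.7
  [5→5.25]: (436.5+427.4)/2 × 0.25 = 107.9875
  [5.25→5.5]: (427.4+418.4)/2 × 0.25 = 105.725
  [5.5→6.5]: (418.4+384.4)/2 × 1 = 401.4
  [6.5→7.5]: (384.4+353.1)/2 × 1 = 368.75
  Sum = 3707.6625 µg/L·h

AUC = 3710 µg/L·h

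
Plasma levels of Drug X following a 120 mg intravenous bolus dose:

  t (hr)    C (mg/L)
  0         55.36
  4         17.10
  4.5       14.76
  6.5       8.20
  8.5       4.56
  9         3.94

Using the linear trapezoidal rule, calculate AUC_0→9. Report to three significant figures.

AUC = 191 mg/L·hr

Trapezoidal AUC_0→9:
  [0→4]: (55.36+17.10)/2 × 4 = 144.92
  [4→4.5]: (17.10+14.76)/2 × 0.5 = 7.965
  [4.5→6.5]: (14.76+8.20)/2 × 2 = 22.96
  [6.5→8.5]: (8.20+4.56)/2 × 2 = 12.76
  [8.5→9]: (4.56+3.94)/2 × 0.5 = 2.125
  Sum = 190.73 mg/L·hr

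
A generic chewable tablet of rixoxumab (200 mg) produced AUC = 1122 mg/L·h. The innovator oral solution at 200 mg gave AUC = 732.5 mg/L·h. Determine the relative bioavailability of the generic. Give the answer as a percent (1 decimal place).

F_rel = 153.2%

F_rel = (AUC_test/D_test) / (AUC_ref/D_ref)
      = (1122/200) / (732.5/200)
      = 5.61 / 3.6625 = 1.5317 = 153.17%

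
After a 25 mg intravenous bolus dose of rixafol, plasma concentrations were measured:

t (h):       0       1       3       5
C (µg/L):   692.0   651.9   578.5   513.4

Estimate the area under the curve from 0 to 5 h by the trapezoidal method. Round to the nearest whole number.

Trapezoidal AUC_0→5:
  [0→1]: (692.0+651.9)/2 × 1 = 671.95
  [1→3]: (651.9+578.5)/2 × 2 = 1230.4
  [3→5]: (578.5+513.4)/2 × 2 = 1091.9
  Sum = 2994.25 µg/L·h

AUC = 2994 µg/L·h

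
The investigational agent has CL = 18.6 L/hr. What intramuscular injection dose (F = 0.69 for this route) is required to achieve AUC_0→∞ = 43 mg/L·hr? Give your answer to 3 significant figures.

Dose = CL × AUC_0→∞ / F
     = 18.6 × 43 / 0.69 = 1159.13 mg

Dose = 1160 mg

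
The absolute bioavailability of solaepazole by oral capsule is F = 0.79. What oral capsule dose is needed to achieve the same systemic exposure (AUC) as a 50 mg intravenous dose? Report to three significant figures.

D_oral = 63.3 mg

For equal systemic exposure: F × D_ev = D_iv
D_ev = D_iv / F = 50 / 0.79 = 63.2911 mg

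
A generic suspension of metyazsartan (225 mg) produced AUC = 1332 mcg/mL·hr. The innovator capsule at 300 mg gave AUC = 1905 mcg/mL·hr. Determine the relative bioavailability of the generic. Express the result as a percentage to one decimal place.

F_rel = 93.2%

F_rel = (AUC_test/D_test) / (AUC_ref/D_ref)
      = (1332/225) / (1905/300)
      = 5.92 / 6.35 = 0.9323 = 93.23%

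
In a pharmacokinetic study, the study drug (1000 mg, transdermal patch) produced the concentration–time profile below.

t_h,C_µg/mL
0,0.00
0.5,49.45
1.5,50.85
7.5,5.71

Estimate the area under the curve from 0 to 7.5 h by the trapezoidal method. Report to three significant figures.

AUC = 232 µg/mL·h

Trapezoidal AUC_0→7.5:
  [0→0.5]: (0.00+49.45)/2 × 0.5 = 12.3625
  [0.5→1.5]: (49.45+50.85)/2 × 1 = 50.15
  [1.5→7.5]: (50.85+5.71)/2 × 6 = 169.68
  Sum = 232.1925 µg/mL·h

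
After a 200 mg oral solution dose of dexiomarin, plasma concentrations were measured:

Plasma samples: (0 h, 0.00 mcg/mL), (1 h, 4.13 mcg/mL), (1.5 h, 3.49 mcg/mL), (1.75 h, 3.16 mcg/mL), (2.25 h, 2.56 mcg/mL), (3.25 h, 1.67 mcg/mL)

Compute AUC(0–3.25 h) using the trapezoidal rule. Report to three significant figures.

Trapezoidal AUC_0→3.25:
  [0→1]: (0.00+4.13)/2 × 1 = 2.065
  [1→1.5]: (4.13+3.49)/2 × 0.5 = 1.905
  [1.5→1.75]: (3.49+3.16)/2 × 0.25 = 0.83125
  [1.75→2.25]: (3.16+2.56)/2 × 0.5 = 1.43
  [2.25→3.25]: (2.56+1.67)/2 × 1 = 2.115
  Sum = 8.34625 mcg/mL·h

AUC = 8.35 mcg/mL·h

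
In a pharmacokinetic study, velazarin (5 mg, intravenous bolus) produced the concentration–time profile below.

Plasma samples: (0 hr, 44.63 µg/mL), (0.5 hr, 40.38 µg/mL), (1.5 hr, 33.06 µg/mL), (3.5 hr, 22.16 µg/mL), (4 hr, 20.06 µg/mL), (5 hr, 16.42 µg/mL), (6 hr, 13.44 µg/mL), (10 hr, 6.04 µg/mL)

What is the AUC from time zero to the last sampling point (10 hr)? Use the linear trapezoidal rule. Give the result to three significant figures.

Trapezoidal AUC_0→10:
  [0→0.5]: (44.63+40.38)/2 × 0.5 = 21.2525
  [0.5→1.5]: (40.38+33.06)/2 × 1 = 36.72
  [1.5→3.5]: (33.06+22.16)/2 × 2 = 55.22
  [3.5→4]: (22.16+20.06)/2 × 0.5 = 10.555
  [4→5]: (20.06+16.42)/2 × 1 = 18.24
  [5→6]: (16.42+13.44)/2 × 1 = 14.93
  [6→10]: (13.44+6.04)/2 × 4 = 38.96
  Sum = 195.8775 µg/mL·hr

AUC = 196 µg/mL·hr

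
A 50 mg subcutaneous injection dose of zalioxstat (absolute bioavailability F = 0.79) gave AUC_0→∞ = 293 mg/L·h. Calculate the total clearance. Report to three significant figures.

CL = 0.135 L/h

CL = F × Dose / AUC_0→∞
   = 0.79 × 50 / 293 = 0.134812 L/h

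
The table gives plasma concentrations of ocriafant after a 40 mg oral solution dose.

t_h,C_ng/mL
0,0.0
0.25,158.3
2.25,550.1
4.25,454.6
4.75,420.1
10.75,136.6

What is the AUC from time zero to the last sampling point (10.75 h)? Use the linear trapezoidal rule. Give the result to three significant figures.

AUC = 3620 ng/mL·h

Trapezoidal AUC_0→10.75:
  [0→0.25]: (0.0+158.3)/2 × 0.25 = 19.7875
  [0.25→2.25]: (158.3+550.1)/2 × 2 = 708.4
  [2.25→4.25]: (550.1+454.6)/2 × 2 = 1004.7
  [4.25→4.75]: (454.6+420.1)/2 × 0.5 = 218.675
  [4.75→10.75]: (420.1+136.6)/2 × 6 = 1670.1
  Sum = 3621.6625 ng/mL·h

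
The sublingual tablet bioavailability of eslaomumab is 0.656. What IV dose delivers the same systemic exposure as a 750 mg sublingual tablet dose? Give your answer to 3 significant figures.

Systemic exposure from an extravascular dose = F × D_ev, so the equivalent IV dose is F × D_ev.
D_iv = F × D_ev = 0.656 × 750 = 492 mg

D_iv = 492 mg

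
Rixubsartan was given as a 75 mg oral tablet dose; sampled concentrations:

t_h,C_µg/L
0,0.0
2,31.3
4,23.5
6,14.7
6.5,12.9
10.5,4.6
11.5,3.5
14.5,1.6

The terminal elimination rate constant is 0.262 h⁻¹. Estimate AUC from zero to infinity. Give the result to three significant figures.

AUC = 184 µg/L·h

Trapezoidal AUC_0→14.5:
  [0→2]: (0.0+31.3)/2 × 2 = 31.3
  [2→4]: (31.3+23.5)/2 × 2 = 54.8
  [4→6]: (23.5+14.7)/2 × 2 = 38.2
  [6→6.5]: (14.7+12.9)/2 × 0.5 = 6.9
  [6.5→10.5]: (12.9+4.6)/2 × 4 = 35.0
  [10.5→11.5]: (4.6+3.5)/2 × 1 = 4.05
  [11.5→14.5]: (3.5+1.6)/2 × 3 = 7.65
  Sum = 177.9 µg/L·h
Extrapolated tail: C_last / k_e = 1.6 / 0.262 = 6.107
AUC_0→∞ = 177.9 + 6.107 = 184.007 µg/L·h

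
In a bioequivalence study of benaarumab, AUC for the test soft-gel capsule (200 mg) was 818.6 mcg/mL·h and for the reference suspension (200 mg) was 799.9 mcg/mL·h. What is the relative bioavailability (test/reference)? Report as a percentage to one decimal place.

F_rel = (AUC_test/D_test) / (AUC_ref/D_ref)
      = (818.6/200) / (799.9/200)
      = 4.093 / 3.9995 = 1.0234 = 102.34%

F_rel = 102.3%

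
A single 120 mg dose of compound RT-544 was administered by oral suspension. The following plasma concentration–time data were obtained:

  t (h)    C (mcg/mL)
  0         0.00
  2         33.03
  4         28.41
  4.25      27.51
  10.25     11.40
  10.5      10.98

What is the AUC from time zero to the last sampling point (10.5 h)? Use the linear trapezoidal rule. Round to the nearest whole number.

Trapezoidal AUC_0→10.5:
  [0→2]: (0.00+33.03)/2 × 2 = 33.03
  [2→4]: (33.03+28.41)/2 × 2 = 61.44
  [4→4.25]: (28.41+27.51)/2 × 0.25 = 6.99
  [4.25→10.25]: (27.51+11.40)/2 × 6 = 116.73
  [10.25→10.5]: (11.40+10.98)/2 × 0.25 = 2.7975
  Sum = 220.9875 mcg/mL·h

AUC = 221 mcg/mL·h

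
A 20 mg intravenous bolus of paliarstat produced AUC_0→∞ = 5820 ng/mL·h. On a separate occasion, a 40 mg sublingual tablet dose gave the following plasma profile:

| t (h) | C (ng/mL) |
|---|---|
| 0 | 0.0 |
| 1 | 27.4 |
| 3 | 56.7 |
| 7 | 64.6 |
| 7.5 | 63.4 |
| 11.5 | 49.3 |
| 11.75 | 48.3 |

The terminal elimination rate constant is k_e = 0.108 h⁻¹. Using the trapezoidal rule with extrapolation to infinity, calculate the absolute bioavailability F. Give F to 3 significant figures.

F = 0.0908

Trapezoidal AUC_0→11.75 (sublingual tablet):
  [0→1]: (0.0+27.4)/2 × 1 = 13.7
  [1→3]: (27.4+56.7)/2 × 2 = 84.1
  [3→7]: (56.7+64.6)/2 × 4 = 242.6
  [7→7.5]: (64.6+63.4)/2 × 0.5 = 32.0
  [7.5→11.5]: (63.4+49.3)/2 × 4 = 225.4
  [11.5→11.75]: (49.3+48.3)/2 × 0.25 = 12.2
  Sum = 610.0 ng/mL·h
Tail: C_last/k_e = 48.3/0.108 = 447.222
AUC_0→∞ (sublingual tablet) = 610.0 + 447.222 = 1057.222 ng/mL·h
F = (AUC_ev/D_ev)/(AUC_iv/D_iv) = (1057.222/40)/(5820/20) = 26.43055/291 = 0.0908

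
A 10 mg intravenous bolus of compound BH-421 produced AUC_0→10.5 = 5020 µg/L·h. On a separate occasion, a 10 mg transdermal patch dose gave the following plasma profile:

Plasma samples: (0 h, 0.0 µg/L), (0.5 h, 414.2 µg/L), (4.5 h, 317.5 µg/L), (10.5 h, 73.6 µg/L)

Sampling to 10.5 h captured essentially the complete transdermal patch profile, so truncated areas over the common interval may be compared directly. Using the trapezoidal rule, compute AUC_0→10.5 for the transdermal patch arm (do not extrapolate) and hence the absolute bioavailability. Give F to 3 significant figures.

F = 0.546

Trapezoidal AUC_0→10.5 (transdermal patch):
  [0→0.5]: (0.0+414.2)/2 × 0.5 = 103.55
  [0.5→4.5]: (414.2+317.5)/2 × 4 = 1463.4
  [4.5→10.5]: (317.5+73.6)/2 × 6 = 1173.3
  Sum = 2740.25 µg/L·h
F = (AUC_ev/D_ev)/(AUC_iv/D_iv) = (2740.25/10)/(5020/10) = 274.025/502 = 0.5459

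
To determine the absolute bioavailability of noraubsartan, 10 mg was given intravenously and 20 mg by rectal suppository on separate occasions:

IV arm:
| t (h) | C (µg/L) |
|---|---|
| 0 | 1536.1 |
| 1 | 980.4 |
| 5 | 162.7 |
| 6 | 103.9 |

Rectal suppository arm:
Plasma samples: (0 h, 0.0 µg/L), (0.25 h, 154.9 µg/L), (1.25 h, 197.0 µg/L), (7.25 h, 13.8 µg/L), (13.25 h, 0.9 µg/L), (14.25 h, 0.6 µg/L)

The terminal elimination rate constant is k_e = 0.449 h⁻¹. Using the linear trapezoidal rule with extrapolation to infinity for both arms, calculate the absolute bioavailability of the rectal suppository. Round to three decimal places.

F = 0.112

Trapezoidal AUC_0→6 (IV):
  [0→1]: (1536.1+980.4)/2 × 1 = 1258.25
  [1→5]: (980.4+162.7)/2 × 4 = 2286.2
  [5→6]: (162.7+103.9)/2 × 1 = 133.3
  Sum = 3677.75 µg/L·h
IV tail: 103.9/0.449 = 231.403; AUC_iv,0→∞ = 3677.75 + 231.403 = 3909.153 µg/L·h
Trapezoidal AUC_0→14.25 (rectal suppository):
  [0→0.25]: (0.0+154.9)/2 × 0.25 = 19.3625
  [0.25→1.25]: (154.9+197.0)/2 × 1 = 175.95
  [1.25→7.25]: (197.0+13.8)/2 × 6 = 632.4
  [7.25→13.25]: (13.8+0.9)/2 × 6 = 44.1
  [13.25→14.25]: (0.9+0.6)/2 × 1 = 0.75
  Sum = 872.5625 µg/L·h
rectal suppository tail: 0.6/0.449 = 1.336; AUC_ev,0→∞ = 872.5625 + 1.336 = 873.8985 µg/L·h
F = (AUC_ev/D_ev)/(AUC_iv/D_iv) = (873.8985/20)/(3909.153/10) = 43.694925/390.9153 = 0.1118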